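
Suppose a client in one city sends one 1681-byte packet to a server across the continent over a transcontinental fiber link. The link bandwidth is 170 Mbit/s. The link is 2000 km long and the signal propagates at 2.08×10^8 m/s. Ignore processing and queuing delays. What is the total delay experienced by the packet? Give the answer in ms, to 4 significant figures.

L = 1681 × 8 = 13448 bits.
Transmission delay = L/R = 13448 / 170000000 = 0.0791059 ms.
Propagation delay = d/s = 2000000 m / 208000000 m/s = 9.61538 ms.
Total = 9.694 ms.

9.694 ms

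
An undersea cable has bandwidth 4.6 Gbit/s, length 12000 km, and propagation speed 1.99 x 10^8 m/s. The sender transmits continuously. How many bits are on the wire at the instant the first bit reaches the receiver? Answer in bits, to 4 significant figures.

277400000 bits

Propagation delay = 12000000 / 199000000 = 0.0603015 s.
BDP = R × t_prop = 4600000000 × 0.0603015 = 277387000 bits.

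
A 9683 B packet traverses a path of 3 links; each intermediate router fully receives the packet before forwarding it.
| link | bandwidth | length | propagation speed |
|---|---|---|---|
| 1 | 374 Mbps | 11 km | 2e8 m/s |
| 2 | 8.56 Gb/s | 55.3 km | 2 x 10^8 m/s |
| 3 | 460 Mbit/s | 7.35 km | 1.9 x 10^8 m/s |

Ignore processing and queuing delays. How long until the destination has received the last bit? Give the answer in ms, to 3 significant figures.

L = 9683 × 8 = 77464 bits.
Transmission delays (L/R per hop): 0.207123, 0.00904953, 0.1684 ms; sum = 0.384573 ms.
Propagation delays (d/s per hop): 0.055, 0.2765, 0.0386842 ms; sum = 0.370184 ms.
End-to-end = 0.755 ms.

0.755 ms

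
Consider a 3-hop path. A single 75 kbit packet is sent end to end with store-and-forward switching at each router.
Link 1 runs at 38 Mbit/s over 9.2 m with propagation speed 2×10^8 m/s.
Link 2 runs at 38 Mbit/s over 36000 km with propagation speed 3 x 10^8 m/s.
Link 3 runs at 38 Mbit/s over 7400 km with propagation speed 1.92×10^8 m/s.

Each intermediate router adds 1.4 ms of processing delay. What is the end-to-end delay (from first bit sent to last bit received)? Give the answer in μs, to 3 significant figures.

L = 75000 bits.
Transmission delay per hop = L/R = 75000/38000000 = 1973.68 μs; 3 hops → 5921.05 μs.
Propagation delays (d/s per hop): 0.046, 120000, 38541.7 μs; sum = 158542 μs.
Processing at 2 router(s): 2 × 1.4 ms = 2800 μs.
End-to-end = 167000 μs.

167000 μs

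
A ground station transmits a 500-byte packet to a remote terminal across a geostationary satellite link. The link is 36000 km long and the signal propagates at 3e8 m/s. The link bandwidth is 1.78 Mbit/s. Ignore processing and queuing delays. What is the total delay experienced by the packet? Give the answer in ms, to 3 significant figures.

L = 500 × 8 = 4000 bits.
Transmission delay = L/R = 4000 / 1780000 = 2.24719 ms.
Propagation delay = d/s = 36000000 m / 300000000 m/s = 120 ms.
Total = 122 ms.

122 ms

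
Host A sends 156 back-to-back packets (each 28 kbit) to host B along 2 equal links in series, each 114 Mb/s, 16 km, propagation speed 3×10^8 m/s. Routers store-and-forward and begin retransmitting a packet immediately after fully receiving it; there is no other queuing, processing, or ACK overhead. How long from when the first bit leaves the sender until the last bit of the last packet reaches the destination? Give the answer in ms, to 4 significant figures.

Per-hop transmission t_tx = L/R = 28000/114000000 = 0.245614 ms.
Per-hop propagation t_prop = 16000/300000000 = 0.0533333 ms.
Pipeline fill: first packet needs 2·t_tx to clear all hops; remaining 155 packets each add one t_tx.
Total = (2+156-1)·t_tx + 2·t_prop = 157·0.245614 + 2·0.0533333 = 38.67 ms.

38.67 ms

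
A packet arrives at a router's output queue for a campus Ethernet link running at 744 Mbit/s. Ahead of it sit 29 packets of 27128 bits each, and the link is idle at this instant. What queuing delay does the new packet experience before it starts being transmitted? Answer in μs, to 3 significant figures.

1060 μs

Each queued packet: L/R = 27128/744000000 = 36.4624 μs.
29 queued → 1057.41 μs.
Queuing delay = 1060 μs.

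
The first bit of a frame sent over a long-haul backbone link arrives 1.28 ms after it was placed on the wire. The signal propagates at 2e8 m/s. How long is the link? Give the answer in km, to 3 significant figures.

256 km

d = s × t_prop = 200000000 × 0.00128 = 256 km.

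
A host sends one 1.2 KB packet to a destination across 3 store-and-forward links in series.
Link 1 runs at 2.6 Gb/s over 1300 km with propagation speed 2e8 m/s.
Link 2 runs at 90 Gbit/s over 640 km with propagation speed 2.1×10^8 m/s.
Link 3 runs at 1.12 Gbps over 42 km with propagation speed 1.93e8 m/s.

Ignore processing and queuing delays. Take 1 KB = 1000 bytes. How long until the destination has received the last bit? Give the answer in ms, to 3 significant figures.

9.78 ms

L = 9600 bits.
Transmission delays (L/R per hop): 0.00369231, 0.000106667, 0.00857143 ms; sum = 0.0123704 ms.
Propagation delays (d/s per hop): 6.5, 3.04762, 0.217617 ms; sum = 9.76524 ms.
End-to-end = 9.78 ms.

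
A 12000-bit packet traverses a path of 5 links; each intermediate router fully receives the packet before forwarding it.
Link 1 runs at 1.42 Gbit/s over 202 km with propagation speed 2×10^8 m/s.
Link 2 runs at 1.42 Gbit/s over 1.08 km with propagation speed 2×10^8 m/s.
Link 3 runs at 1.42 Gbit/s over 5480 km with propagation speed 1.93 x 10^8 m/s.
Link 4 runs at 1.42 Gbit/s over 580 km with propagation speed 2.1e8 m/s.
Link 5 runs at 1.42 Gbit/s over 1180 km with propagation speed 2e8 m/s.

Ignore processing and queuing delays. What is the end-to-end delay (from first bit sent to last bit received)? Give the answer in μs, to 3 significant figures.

38100 μs

Transmission delay per hop = L/R = 12000/1420000000 = 8.4507 μs; 5 hops → 42.2535 μs.
Propagation delays (d/s per hop): 1010, 5.4, 28393.8, 2761.9, 5900 μs; sum = 38071.1 μs.
End-to-end = 38100 μs.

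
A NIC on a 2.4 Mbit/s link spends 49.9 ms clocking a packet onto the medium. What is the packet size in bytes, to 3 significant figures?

L = R × t_tx = 2400000 b/s × 0.0499 s = 119760 bits.
In bytes: 119760 / 8 = 15000 bytes.

15000 bytes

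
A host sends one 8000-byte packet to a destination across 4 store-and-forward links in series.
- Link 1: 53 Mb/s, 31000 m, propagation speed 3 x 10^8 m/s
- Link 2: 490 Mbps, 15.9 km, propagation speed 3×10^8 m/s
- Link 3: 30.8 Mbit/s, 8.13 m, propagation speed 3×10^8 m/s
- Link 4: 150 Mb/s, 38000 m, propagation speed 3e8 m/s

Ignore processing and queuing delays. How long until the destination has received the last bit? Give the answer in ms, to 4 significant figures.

L = 8000 × 8 = 64000 bits.
Transmission delays (L/R per hop): 1.20755, 0.130612, 2.07792, 0.426667 ms; sum = 3.84275 ms.
Propagation delays (d/s per hop): 0.103333, 0.053, 2.71e-05, 0.126667 ms; sum = 0.283027 ms.
End-to-end = 4.126 ms.

4.126 ms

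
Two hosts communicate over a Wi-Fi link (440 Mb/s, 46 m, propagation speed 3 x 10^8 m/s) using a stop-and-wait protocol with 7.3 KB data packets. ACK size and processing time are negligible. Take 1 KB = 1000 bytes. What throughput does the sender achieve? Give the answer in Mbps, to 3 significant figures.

439 Mbps

t_tx = L/R = 58400/440000000 = 0.000132727 s.
t_prop = 46/300000000 = 1.53333e-07 s; RTT = 3.06667e-07 s.
Cycle = t_tx + RTT = 0.000133034 s.
Throughput = L / cycle = 58400 / 0.000133034 = 439 Mbps.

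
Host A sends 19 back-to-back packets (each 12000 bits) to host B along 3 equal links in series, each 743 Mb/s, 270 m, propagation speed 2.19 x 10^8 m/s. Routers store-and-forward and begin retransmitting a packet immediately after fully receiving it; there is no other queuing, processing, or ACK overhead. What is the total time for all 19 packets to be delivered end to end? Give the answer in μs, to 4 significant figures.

Per-hop transmission t_tx = L/R = 12000/743000000 = 16.1507 μs.
Per-hop propagation t_prop = 270/219000000 = 1.23288 μs.
Pipeline fill: first packet needs 3·t_tx to clear all hops; remaining 18 packets each add one t_tx.
Total = (3+19-1)·t_tx + 3·t_prop = 21·16.1507 + 3·1.23288 = 342.9 μs.

342.9 μs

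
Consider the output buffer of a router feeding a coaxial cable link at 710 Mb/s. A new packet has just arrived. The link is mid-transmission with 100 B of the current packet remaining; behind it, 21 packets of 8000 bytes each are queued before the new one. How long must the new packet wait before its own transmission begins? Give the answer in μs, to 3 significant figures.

1890 μs

Each queued packet: L/R = 64000/710000000 = 90.1408 μs.
21 queued → 1892.96 μs.
Plus remaining 800 bits of current packet: 1.12676 μs.
Queuing delay = 1890 μs.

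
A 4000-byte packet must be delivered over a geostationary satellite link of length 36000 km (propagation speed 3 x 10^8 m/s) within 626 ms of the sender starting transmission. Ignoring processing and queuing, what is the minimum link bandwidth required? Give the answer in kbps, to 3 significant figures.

L = 32000 bits.
Propagation delay = 36000000 / 300000000 = 120 ms.
Transmission budget = 626 − 120 = 506 ms.
R ≥ L / t_tx = 32000 bits / 0.506 s = 63.2 kbps.

63.2 kbps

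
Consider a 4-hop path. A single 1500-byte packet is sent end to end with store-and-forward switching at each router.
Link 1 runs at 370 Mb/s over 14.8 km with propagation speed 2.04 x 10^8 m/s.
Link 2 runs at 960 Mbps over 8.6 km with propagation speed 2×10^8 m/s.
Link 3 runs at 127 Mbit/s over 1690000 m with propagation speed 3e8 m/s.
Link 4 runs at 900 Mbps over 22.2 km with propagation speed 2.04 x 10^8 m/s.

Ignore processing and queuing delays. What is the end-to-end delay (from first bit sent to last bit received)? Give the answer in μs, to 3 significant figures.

6010 μs

L = 1500 × 8 = 12000 bits.
Transmission delays (L/R per hop): 32.4324, 12.5, 94.4882, 13.3333 μs; sum = 152.754 μs.
Propagation delays (d/s per hop): 72.549, 43, 5633.33, 108.824 μs; sum = 5857.71 μs.
End-to-end = 6010 μs.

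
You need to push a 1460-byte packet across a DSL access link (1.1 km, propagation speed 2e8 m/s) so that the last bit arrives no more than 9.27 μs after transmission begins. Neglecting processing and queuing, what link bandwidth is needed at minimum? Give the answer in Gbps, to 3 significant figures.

3.10 Gbps

L = 11680 bits.
Propagation delay = 1100 / 200000000 = 5.5 μs.
Transmission budget = 9.27 − 5.5 = 3.77 μs.
R ≥ L / t_tx = 11680 bits / 3.77e-06 s = 3.10 Gbps.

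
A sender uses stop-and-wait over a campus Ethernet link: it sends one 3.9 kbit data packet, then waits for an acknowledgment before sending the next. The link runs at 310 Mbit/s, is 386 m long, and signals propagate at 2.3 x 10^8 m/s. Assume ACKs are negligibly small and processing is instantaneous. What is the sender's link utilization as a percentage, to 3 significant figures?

78.9 %

t_tx = L/R = 3900/310000000 = 1.25806e-05 s.
t_prop = 386/2.3e+08 = 1.67826e-06 s; RTT = 3.35652e-06 s.
Cycle = t_tx + RTT = 1.59372e-05 s.
Utilization = t_tx / cycle = 1.25806e-05/1.59372e-05 = 78.9 %.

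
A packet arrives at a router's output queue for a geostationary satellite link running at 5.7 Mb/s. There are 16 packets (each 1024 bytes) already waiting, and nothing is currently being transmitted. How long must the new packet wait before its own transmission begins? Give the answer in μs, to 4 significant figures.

23000 μs

Each queued packet: L/R = 8192/5700000 = 1437.19 μs.
16 queued → 22995.1 μs.
Queuing delay = 23000 μs.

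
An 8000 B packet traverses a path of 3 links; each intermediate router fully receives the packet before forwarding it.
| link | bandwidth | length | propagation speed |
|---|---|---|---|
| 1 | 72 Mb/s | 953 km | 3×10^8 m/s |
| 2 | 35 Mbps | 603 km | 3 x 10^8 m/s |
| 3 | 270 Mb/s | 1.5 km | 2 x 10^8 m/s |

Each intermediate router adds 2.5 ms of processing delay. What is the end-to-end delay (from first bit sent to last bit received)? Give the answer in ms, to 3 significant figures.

13.1 ms

L = 8000 × 8 = 64000 bits.
Transmission delays (L/R per hop): 0.888889, 1.82857, 0.237037 ms; sum = 2.9545 ms.
Propagation delays (d/s per hop): 3.17667, 2.01, 0.0075 ms; sum = 5.19417 ms.
Processing at 2 router(s): 2 × 2.5 ms = 5 ms.
End-to-end = 13.1 ms.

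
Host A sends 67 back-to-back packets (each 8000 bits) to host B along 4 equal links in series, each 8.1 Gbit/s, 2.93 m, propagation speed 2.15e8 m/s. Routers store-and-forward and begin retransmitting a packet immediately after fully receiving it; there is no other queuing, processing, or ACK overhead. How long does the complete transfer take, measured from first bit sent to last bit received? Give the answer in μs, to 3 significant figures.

Per-hop transmission t_tx = L/R = 8000/8100000000 = 0.987654 μs.
Per-hop propagation t_prop = 2.93/215000000 = 0.0136279 μs.
Pipeline fill: first packet needs 4·t_tx to clear all hops; remaining 66 packets each add one t_tx.
Total = (4+67-1)·t_tx + 4·t_prop = 70·0.987654 + 4·0.0136279 = 69.2 μs.

69.2 μs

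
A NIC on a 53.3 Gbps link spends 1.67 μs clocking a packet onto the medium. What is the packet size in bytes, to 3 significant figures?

11100 bytes

L = R × t_tx = 53300000000 b/s × 1.67e-06 s = 89011 bits.
In bytes: 89011 / 8 = 11100 bytes.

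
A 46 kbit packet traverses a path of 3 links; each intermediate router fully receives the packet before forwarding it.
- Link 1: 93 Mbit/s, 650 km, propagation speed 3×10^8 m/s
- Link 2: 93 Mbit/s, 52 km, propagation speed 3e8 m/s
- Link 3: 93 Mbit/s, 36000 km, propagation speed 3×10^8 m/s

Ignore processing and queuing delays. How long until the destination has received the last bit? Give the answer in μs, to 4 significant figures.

123800 μs

L = 46000 bits.
Transmission delay per hop = L/R = 46000/93000000 = 494.624 μs; 3 hops → 1483.87 μs.
Propagation delays (d/s per hop): 2166.67, 173.333, 120000 μs; sum = 122340 μs.
End-to-end = 123800 μs.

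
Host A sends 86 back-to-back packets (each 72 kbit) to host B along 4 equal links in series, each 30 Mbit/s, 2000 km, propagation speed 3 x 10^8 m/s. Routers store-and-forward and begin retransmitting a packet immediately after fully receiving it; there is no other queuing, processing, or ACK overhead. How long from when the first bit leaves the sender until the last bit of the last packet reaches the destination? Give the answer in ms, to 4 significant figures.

Per-hop transmission t_tx = L/R = 72000/30000000 = 2.4 ms.
Per-hop propagation t_prop = 2000000/300000000 = 6.66667 ms.
Pipeline fill: first packet needs 4·t_tx to clear all hops; remaining 85 packets each add one t_tx.
Total = (4+86-1)·t_tx + 4·t_prop = 89·2.4 + 4·6.66667 = 240.3 ms.

240.3 ms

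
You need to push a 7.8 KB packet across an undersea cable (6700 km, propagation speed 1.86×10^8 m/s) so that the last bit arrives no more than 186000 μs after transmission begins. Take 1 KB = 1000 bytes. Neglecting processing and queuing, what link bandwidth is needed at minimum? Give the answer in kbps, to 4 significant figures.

L = 62400 bits.
Propagation delay = 6700000 / 186000000 = 36021.5 μs.
Transmission budget = 186000 − 36021.5 = 149978 μs.
R ≥ L / t_tx = 62400 bits / 0.149978 s = 416.1 kbps.

416.1 kbps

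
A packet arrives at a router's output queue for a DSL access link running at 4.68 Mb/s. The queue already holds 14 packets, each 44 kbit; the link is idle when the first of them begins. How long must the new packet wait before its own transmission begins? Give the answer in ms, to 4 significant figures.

131.6 ms

Each queued packet: L/R = 44000/4680000 = 9.40171 ms.
14 queued → 131.624 ms.
Queuing delay = 131.6 ms.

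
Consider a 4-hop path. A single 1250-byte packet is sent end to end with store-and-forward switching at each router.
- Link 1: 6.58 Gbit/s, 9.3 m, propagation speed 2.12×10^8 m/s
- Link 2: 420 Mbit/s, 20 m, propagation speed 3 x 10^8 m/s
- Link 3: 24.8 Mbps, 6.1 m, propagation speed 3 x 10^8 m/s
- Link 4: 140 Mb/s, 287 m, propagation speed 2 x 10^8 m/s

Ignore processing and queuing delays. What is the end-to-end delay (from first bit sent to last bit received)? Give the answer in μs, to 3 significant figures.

502 μs

L = 1250 × 8 = 10000 bits.
Transmission delays (L/R per hop): 1.51976, 23.8095, 403.226, 71.4286 μs; sum = 499.984 μs.
Propagation delays (d/s per hop): 0.0438679, 0.0666667, 0.0203333, 1.435 μs; sum = 1.56587 μs.
End-to-end = 502 μs.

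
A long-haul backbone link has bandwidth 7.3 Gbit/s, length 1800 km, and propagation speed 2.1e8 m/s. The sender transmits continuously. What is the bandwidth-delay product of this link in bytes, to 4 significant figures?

Propagation delay = 1800000 / 210000000 = 0.00857143 s.
BDP = R × t_prop = 7300000000 × 0.00857143 = 62571400 bits.
In bytes: 62571400/8 = 7821000 bytes.

7821000 bytes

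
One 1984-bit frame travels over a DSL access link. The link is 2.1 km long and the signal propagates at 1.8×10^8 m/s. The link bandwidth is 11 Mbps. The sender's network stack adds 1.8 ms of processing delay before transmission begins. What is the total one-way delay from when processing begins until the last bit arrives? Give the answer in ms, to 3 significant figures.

1.99 ms

Transmission delay = L/R = 1984 / 11000000 = 0.180364 ms.
Propagation delay = d/s = 2100 m / 180000000 m/s = 0.0116667 ms.
Plus processing delay 1.8 ms = 1.8 ms.
Total = 1.99 ms.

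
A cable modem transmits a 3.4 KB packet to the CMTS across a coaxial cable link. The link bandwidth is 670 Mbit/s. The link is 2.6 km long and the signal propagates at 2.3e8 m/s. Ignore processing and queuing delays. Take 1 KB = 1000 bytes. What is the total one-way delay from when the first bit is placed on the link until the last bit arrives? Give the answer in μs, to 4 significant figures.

L = 27200 bits.
Transmission delay = L/R = 27200 / 670000000 = 40.597 μs.
Propagation delay = d/s = 2600 m / 2.3e+08 m/s = 11.3043 μs.
Total = 51.90 μs.

51.90 μs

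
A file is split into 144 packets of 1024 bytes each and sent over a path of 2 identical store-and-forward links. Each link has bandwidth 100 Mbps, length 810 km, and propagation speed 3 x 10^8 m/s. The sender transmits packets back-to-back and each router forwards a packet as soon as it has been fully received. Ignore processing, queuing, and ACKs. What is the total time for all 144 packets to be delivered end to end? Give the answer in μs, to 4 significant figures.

17280 μs

Per-hop transmission t_tx = L/R = 8192/100000000 = 81.92 μs.
Per-hop propagation t_prop = 810000/300000000 = 2700 μs.
Pipeline fill: first packet needs 2·t_tx to clear all hops; remaining 143 packets each add one t_tx.
Total = (2+144-1)·t_tx + 2·t_prop = 145·81.92 + 2·2700 = 17280 μs.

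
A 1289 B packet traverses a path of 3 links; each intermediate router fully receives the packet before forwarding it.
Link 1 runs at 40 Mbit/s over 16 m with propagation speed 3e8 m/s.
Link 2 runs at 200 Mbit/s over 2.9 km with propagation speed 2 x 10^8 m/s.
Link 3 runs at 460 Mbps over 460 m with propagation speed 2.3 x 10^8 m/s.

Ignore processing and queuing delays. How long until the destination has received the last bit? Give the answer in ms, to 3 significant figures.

0.348 ms

L = 1289 × 8 = 10312 bits.
Transmission delays (L/R per hop): 0.2578, 0.05156, 0.0224174 ms; sum = 0.331777 ms.
Propagation delays (d/s per hop): 5.33333e-05, 0.0145, 0.002 ms; sum = 0.0165533 ms.
End-to-end = 0.348 ms.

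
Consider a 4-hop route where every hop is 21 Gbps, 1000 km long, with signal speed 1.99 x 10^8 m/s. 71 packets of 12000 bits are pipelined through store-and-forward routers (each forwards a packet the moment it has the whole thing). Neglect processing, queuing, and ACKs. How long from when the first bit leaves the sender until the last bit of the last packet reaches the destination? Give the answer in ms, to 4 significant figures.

Per-hop transmission t_tx = L/R = 12000/21000000000 = 0.000571429 ms.
Per-hop propagation t_prop = 1000000/199000000 = 5.02513 ms.
Pipeline fill: first packet needs 4·t_tx to clear all hops; remaining 70 packets each add one t_tx.
Total = (4+71-1)·t_tx + 4·t_prop = 74·0.000571429 + 4·5.02513 = 20.14 ms.

20.14 ms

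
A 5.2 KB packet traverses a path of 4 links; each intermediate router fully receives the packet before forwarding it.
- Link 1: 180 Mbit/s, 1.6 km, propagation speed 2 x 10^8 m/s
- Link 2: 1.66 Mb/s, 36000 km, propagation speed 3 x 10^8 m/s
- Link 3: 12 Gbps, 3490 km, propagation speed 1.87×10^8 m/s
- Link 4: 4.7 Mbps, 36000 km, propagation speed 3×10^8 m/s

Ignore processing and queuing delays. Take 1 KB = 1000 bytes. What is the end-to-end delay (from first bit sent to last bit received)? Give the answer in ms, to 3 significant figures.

L = 41600 bits.
Transmission delays (L/R per hop): 0.231111, 25.0602, 0.00346667, 8.85106 ms; sum = 34.1459 ms.
Propagation delays (d/s per hop): 0.008, 120, 18.6631, 120 ms; sum = 258.671 ms.
End-to-end = 293 ms.

293 ms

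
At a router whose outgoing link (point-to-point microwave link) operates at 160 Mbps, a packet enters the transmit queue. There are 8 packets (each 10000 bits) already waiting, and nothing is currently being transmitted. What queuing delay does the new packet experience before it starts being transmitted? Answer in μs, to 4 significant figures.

Each queued packet: L/R = 10000/160000000 = 62.5 μs.
8 queued → 500 μs.
Queuing delay = 500.0 μs.

500.0 μs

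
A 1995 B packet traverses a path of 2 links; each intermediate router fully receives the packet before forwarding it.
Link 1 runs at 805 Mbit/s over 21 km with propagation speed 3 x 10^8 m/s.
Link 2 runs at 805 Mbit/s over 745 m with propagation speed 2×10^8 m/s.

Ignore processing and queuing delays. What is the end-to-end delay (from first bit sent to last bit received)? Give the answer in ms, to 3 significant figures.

0.113 ms

L = 1995 × 8 = 15960 bits.
Transmission delay per hop = L/R = 15960/805000000 = 0.0198261 ms; 2 hops → 0.0396522 ms.
Propagation delays (d/s per hop): 0.07, 0.003725 ms; sum = 0.073725 ms.
End-to-end = 0.113 ms.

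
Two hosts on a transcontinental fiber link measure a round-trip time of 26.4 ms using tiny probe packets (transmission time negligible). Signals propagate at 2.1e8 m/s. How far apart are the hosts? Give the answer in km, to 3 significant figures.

2770 km

One-way propagation = RTT/2 = 13.2 ms.
d = s × t = 210000000 × 0.0132 = 2770 km.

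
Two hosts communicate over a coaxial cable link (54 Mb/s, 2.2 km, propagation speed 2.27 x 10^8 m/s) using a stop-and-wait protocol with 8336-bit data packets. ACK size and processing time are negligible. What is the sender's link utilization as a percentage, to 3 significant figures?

88.8 %

t_tx = L/R = 8336/54000000 = 0.00015437 s.
t_prop = 2200/227000000 = 9.69163e-06 s; RTT = 1.93833e-05 s.
Cycle = t_tx + RTT = 0.000173754 s.
Utilization = t_tx / cycle = 0.00015437/0.000173754 = 88.8 %.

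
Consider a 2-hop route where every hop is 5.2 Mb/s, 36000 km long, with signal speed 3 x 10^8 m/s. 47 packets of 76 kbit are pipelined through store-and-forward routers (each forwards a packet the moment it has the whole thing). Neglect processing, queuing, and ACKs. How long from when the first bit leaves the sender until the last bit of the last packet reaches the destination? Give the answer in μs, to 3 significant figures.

942000 μs

Per-hop transmission t_tx = L/R = 76000/5200000 = 14615.4 μs.
Per-hop propagation t_prop = 36000000/300000000 = 120000 μs.
Pipeline fill: first packet needs 2·t_tx to clear all hops; remaining 46 packets each add one t_tx.
Total = (2+47-1)·t_tx + 2·t_prop = 48·14615.4 + 2·120000 = 942000 μs.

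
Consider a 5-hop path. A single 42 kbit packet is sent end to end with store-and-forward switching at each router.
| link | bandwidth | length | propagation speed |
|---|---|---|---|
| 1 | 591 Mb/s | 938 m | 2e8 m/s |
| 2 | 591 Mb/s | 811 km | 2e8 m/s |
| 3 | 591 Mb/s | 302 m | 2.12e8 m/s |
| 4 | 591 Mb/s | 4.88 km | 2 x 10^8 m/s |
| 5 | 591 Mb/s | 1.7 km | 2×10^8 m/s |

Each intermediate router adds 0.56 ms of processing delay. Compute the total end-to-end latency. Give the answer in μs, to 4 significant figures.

6689 μs

L = 42000 bits.
Transmission delay per hop = L/R = 42000/591000000 = 71.066 μs; 5 hops → 355.33 μs.
Propagation delays (d/s per hop): 4.69, 4055, 1.42453, 24.4, 8.5 μs; sum = 4094.01 μs.
Processing at 4 router(s): 4 × 0.56 ms = 2240 μs.
End-to-end = 6689 μs.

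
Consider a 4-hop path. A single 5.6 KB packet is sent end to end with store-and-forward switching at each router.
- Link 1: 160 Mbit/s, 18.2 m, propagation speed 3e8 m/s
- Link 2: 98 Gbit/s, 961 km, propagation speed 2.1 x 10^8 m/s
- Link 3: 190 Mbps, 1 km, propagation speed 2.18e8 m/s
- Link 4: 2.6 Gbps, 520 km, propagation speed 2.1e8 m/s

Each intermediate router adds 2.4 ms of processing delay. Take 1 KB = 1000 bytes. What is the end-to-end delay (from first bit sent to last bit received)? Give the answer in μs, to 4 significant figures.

L = 44800 bits.
Transmission delays (L/R per hop): 280, 0.457143, 235.789, 17.2308 μs; sum = 533.477 μs.
Propagation delays (d/s per hop): 0.0606667, 4576.19, 4.58716, 2476.19 μs; sum = 7057.03 μs.
Processing at 3 router(s): 3 × 2.4 ms = 7200 μs.
End-to-end = 14790 μs.

14790 μs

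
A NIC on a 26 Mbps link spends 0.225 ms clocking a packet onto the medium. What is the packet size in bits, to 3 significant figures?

5850 bits

L = R × t_tx = 26000000 b/s × 0.000225 s = 5850 bits.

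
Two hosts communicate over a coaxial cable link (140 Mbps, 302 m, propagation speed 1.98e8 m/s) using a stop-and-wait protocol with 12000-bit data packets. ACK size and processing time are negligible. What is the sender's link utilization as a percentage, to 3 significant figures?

96.6 %

t_tx = L/R = 12000/140000000 = 8.57143e-05 s.
t_prop = 302/198000000 = 1.52525e-06 s; RTT = 3.05051e-06 s.
Cycle = t_tx + RTT = 8.87648e-05 s.
Utilization = t_tx / cycle = 8.57143e-05/8.87648e-05 = 96.6 %.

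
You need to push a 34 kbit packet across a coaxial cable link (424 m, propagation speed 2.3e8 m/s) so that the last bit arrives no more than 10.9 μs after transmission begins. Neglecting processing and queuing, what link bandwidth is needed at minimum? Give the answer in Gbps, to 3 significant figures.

3.75 Gbps

Propagation delay = 424 / 2.3e+08 = 1.84348 μs.
Transmission budget = 10.9 − 1.84348 = 9.05652 μs.
R ≥ L / t_tx = 34000 bits / 9.05652e-06 s = 3.75 Gbps.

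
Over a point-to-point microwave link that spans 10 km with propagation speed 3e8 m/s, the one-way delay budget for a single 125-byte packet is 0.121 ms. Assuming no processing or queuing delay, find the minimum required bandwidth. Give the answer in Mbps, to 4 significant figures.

11.41 Mbps

L = 1000 bits.
Propagation delay = 10000 / 300000000 = 0.0333333 ms.
Transmission budget = 0.121 − 0.0333333 = 0.0876667 ms.
R ≥ L / t_tx = 1000 bits / 8.76667e-05 s = 11.41 Mbps.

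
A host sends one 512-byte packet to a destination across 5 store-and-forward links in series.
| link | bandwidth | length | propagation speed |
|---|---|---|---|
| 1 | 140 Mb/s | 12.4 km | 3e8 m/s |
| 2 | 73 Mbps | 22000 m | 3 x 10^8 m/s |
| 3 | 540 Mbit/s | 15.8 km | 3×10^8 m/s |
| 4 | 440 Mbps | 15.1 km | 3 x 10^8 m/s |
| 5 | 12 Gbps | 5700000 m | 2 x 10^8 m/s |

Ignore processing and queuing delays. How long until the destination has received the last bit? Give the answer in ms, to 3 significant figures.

L = 512 × 8 = 4096 bits.
Transmission delays (L/R per hop): 0.0292571, 0.0561096, 0.00758519, 0.00930909, 0.000341333 ms; sum = 0.102602 ms.
Propagation delays (d/s per hop): 0.0413333, 0.0733333, 0.0526667, 0.0503333, 28.5 ms; sum = 28.7177 ms.
End-to-end = 28.8 ms.

28.8 ms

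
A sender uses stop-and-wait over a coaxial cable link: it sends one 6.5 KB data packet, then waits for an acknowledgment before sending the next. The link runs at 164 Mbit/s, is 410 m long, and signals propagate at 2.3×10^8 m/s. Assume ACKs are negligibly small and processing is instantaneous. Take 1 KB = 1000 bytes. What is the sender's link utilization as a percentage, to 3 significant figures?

98.9 %

t_tx = L/R = 52000/164000000 = 0.000317073 s.
t_prop = 410/2.3e+08 = 1.78261e-06 s; RTT = 3.56522e-06 s.
Cycle = t_tx + RTT = 0.000320638 s.
Utilization = t_tx / cycle = 0.000317073/0.000320638 = 98.9 %.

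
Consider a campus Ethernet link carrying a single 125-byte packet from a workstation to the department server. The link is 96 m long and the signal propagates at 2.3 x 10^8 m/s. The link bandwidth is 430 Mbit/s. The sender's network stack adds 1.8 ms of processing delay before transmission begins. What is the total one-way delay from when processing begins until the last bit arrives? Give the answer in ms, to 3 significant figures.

1.80 ms

L = 125 × 8 = 1000 bits.
Transmission delay = L/R = 1000 / 430000000 = 0.00232558 ms.
Propagation delay = d/s = 96 m / 2.3e+08 m/s = 0.000417391 ms.
Plus processing delay 1.8 ms = 1.8 ms.
Total = 1.80 ms.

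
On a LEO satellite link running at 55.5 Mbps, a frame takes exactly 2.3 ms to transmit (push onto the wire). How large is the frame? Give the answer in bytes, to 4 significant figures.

L = R × t_tx = 55500000 b/s × 0.0023 s = 127650 bits.
In bytes: 127650 / 8 = 15960 bytes.

15960 bytes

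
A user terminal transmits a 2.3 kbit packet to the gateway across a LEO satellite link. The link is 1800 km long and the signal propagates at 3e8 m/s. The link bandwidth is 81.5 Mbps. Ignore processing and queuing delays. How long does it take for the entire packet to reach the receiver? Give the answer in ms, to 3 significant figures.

L = 2300 bits.
Transmission delay = L/R = 2300 / 81500000 = 0.0282209 ms.
Propagation delay = d/s = 1800000 m / 300000000 m/s = 6 ms.
Total = 6.03 ms.

6.03 ms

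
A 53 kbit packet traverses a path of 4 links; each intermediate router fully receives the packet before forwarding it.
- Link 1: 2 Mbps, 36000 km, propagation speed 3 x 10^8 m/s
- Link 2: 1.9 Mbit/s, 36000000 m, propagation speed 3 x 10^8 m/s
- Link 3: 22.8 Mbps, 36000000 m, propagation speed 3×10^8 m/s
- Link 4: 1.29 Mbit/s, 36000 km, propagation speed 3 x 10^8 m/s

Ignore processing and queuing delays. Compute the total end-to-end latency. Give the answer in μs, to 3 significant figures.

578000 μs

L = 53000 bits.
Transmission delays (L/R per hop): 26500, 27894.7, 2324.56, 41085.3 μs; sum = 97804.6 μs.
Propagation delays (d/s per hop): 120000, 120000, 120000, 120000 μs; sum = 480000 μs.
End-to-end = 578000 μs.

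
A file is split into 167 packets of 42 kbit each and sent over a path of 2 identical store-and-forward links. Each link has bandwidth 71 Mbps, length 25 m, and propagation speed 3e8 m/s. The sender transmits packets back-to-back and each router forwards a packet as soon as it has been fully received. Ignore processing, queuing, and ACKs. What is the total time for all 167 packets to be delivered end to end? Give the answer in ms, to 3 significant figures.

Per-hop transmission t_tx = L/R = 42000/71000000 = 0.591549 ms.
Per-hop propagation t_prop = 25/300000000 = 8.33333e-05 ms.
Pipeline fill: first packet needs 2·t_tx to clear all hops; remaining 166 packets each add one t_tx.
Total = (2+167-1)·t_tx + 2·t_prop = 168·0.591549 + 2·8.33333e-05 = 99.4 ms.

99.4 ms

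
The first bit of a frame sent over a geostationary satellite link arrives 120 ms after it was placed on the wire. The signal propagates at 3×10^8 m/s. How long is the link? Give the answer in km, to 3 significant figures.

d = s × t_prop = 300000000 × 0.12 = 36000 km.

36000 km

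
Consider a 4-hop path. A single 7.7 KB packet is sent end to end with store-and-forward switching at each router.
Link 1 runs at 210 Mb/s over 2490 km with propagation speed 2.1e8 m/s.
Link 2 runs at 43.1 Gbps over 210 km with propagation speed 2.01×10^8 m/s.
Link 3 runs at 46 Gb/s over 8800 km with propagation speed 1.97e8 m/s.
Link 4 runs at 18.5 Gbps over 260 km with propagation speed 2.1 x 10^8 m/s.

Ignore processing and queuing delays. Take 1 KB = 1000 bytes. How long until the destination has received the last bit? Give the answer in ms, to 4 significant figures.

L = 61600 bits.
Transmission delays (L/R per hop): 0.293333, 0.00142923, 0.00133913, 0.00332973 ms; sum = 0.299431 ms.
Propagation delays (d/s per hop): 11.8571, 1.04478, 44.6701, 1.2381 ms; sum = 58.8101 ms.
End-to-end = 59.11 ms.

59.11 ms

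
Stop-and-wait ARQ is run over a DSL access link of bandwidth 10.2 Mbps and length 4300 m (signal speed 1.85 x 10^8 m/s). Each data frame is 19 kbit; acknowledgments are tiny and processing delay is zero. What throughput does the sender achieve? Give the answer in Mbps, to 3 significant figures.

t_tx = L/R = 19000/10200000 = 0.00186275 s.
t_prop = 4300/185000000 = 2.32432e-05 s; RTT = 4.64865e-05 s.
Cycle = t_tx + RTT = 0.00190923 s.
Throughput = L / cycle = 19000 / 0.00190923 = 9.95 Mbps.

9.95 Mbps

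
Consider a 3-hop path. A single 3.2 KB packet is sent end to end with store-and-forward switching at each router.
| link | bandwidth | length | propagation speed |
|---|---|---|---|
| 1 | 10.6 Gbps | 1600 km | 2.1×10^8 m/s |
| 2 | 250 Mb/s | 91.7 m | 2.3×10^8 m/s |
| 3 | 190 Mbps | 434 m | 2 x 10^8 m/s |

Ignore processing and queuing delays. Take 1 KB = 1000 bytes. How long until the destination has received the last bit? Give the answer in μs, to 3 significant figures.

L = 25600 bits.
Transmission delays (L/R per hop): 2.41509, 102.4, 134.737 μs; sum = 239.552 μs.
Propagation delays (d/s per hop): 7619.05, 0.398696, 2.17 μs; sum = 7621.62 μs.
End-to-end = 7860 μs.

7860 μs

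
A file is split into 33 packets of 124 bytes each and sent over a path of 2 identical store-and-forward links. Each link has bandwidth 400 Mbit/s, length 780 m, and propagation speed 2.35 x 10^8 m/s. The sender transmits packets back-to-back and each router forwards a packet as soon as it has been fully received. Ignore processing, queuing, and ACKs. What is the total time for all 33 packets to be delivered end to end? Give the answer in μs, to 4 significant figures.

Per-hop transmission t_tx = L/R = 992/400000000 = 2.48 μs.
Per-hop propagation t_prop = 780/235000000 = 3.31915 μs.
Pipeline fill: first packet needs 2·t_tx to clear all hops; remaining 32 packets each add one t_tx.
Total = (2+33-1)·t_tx + 2·t_prop = 34·2.48 + 2·3.31915 = 90.96 μs.

90.96 μs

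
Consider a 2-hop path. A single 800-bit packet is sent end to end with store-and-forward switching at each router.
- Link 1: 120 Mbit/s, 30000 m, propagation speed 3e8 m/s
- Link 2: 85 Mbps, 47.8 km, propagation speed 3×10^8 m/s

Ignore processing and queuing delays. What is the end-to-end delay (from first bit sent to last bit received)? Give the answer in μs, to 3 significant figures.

Transmission delays (L/R per hop): 6.66667, 9.41176 μs; sum = 16.0784 μs.
Propagation delays (d/s per hop): 100, 159.333 μs; sum = 259.333 μs.
End-to-end = 275 μs.

275 μs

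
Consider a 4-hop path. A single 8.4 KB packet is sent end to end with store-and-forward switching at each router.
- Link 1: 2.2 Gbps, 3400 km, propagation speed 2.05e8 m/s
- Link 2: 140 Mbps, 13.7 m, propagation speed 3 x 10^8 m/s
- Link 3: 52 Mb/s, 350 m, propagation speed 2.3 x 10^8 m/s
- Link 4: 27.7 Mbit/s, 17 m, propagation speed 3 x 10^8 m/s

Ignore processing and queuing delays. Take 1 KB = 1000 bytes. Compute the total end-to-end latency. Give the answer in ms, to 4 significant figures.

L = 67200 bits.
Transmission delays (L/R per hop): 0.0305455, 0.48, 1.29231, 2.42599 ms; sum = 4.22885 ms.
Propagation delays (d/s per hop): 16.5854, 4.56667e-05, 0.00152174, 5.66667e-05 ms; sum = 16.587 ms.
End-to-end = 20.82 ms.

20.82 ms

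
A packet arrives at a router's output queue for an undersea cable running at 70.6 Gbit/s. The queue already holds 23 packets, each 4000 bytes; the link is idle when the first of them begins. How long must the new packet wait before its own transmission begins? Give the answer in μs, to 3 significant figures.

10.4 μs

Each queued packet: L/R = 32000/70600000000 = 0.453258 μs.
23 queued → 10.4249 μs.
Queuing delay = 10.4 μs.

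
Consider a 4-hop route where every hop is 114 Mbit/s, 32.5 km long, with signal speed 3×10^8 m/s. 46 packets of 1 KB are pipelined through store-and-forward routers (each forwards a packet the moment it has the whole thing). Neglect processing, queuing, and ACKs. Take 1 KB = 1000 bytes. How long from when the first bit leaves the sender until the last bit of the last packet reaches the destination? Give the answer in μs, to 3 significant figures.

Per-hop transmission t_tx = L/R = 8000/114000000 = 70.1754 μs.
Per-hop propagation t_prop = 32500/300000000 = 108.333 μs.
Pipeline fill: first packet needs 4·t_tx to clear all hops; remaining 45 packets each add one t_tx.
Total = (4+46-1)·t_tx + 4·t_prop = 49·70.1754 + 4·108.333 = 3870 μs.

3870 μs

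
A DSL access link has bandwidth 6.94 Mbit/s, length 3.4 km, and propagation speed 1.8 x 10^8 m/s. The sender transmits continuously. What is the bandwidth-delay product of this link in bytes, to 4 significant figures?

Propagation delay = 3400 / 180000000 = 1.88889e-05 s.
BDP = R × t_prop = 6940000 × 1.88889e-05 = 131.089 bits.
In bytes: 131.089/8 = 16.39 bytes.

16.39 bytes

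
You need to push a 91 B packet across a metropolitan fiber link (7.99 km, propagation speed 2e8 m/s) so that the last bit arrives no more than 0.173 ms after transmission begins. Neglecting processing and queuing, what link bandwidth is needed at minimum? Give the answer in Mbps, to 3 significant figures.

L = 728 bits.
Propagation delay = 7990 / 200000000 = 0.03995 ms.
Transmission budget = 0.173 − 0.03995 = 0.13305 ms.
R ≥ L / t_tx = 728 bits / 0.00013305 s = 5.47 Mbps.

5.47 Mbps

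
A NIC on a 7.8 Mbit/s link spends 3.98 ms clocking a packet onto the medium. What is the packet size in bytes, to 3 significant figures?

L = R × t_tx = 7800000 b/s × 0.00398 s = 31044 bits.
In bytes: 31044 / 8 = 3880 bytes.

3880 bytes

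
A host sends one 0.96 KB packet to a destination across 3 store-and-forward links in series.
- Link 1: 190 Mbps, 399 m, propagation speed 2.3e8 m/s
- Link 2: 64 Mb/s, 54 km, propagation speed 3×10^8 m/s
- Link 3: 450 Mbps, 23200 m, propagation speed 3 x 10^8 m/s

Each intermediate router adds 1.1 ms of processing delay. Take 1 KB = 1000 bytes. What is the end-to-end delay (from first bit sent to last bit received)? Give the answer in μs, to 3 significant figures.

L = 7680 bits.
Transmission delays (L/R per hop): 40.4211, 120, 17.0667 μs; sum = 177.488 μs.
Propagation delays (d/s per hop): 1.73478, 180, 77.3333 μs; sum = 259.068 μs.
Processing at 2 router(s): 2 × 1.1 ms = 2200 μs.
End-to-end = 2640 μs.

2640 μs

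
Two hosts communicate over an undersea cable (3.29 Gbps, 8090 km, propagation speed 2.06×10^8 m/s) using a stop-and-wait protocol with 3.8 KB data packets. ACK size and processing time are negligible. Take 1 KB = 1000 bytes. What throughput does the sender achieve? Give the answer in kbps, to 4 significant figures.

387.0 kbps

t_tx = L/R = 30400/3290000000 = 9.24012e-06 s.
t_prop = 8090000/206000000 = 0.0392718 s; RTT = 0.0785437 s.
Cycle = t_tx + RTT = 0.0785529 s.
Throughput = L / cycle = 30400 / 0.0785529 = 387.0 kbps.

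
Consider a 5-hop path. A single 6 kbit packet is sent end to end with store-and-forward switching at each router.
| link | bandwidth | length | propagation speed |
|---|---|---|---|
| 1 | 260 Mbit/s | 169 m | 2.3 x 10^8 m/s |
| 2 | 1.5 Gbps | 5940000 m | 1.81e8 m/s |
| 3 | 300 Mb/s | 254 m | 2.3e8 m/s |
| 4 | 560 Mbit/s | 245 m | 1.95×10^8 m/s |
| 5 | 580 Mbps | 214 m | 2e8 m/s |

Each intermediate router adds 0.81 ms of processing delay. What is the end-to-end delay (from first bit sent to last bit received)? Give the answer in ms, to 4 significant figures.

L = 6000 bits.
Transmission delays (L/R per hop): 0.0230769, 0.004, 0.02, 0.0107143, 0.0103448 ms; sum = 0.068136 ms.
Propagation delays (d/s per hop): 0.000734783, 32.8177, 0.00110435, 0.00125641, 0.00107 ms; sum = 32.8218 ms.
Processing at 4 router(s): 4 × 0.81 ms = 3.24 ms.
End-to-end = 36.13 ms.

36.13 ms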